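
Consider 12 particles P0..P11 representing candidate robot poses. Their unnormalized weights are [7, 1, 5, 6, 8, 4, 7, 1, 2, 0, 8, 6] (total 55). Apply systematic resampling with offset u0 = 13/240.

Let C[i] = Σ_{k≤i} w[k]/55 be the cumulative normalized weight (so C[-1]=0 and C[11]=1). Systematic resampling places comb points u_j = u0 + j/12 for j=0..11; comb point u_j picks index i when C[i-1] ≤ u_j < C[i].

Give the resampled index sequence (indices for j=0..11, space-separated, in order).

C = [7/55, 8/55, 13/55, 19/55, 27/55, 31/55, 38/55, 39/55, 41/55, 41/55, 49/55, 1]
j=0: u_0=13/240 ∈ [0, 7/55) → index 0
j=1: u_1=11/80 ∈ [7/55, 8/55) → index 1
j=2: u_2=53/240 ∈ [8/55, 13/55) → index 2
j=3: u_3=73/240 ∈ [13/55, 19/55) → index 3
j=4: u_4=31/80 ∈ [19/55, 27/55) → index 4
j=5: u_5=113/240 ∈ [19/55, 27/55) → index 4
j=6: u_6=133/240 ∈ [27/55, 31/55) → index 5
j=7: u_7=51/80 ∈ [31/55, 38/55) → index 6
j=8: u_8=173/240 ∈ [39/55, 41/55) → index 8
j=9: u_9=193/240 ∈ [41/55, 49/55) → index 10
j=10: u_10=71/80 ∈ [41/55, 49/55) → index 10
j=11: u_11=233/240 ∈ [49/55, 1) → index 11

0 1 2 3 4 4 5 6 8 10 10 11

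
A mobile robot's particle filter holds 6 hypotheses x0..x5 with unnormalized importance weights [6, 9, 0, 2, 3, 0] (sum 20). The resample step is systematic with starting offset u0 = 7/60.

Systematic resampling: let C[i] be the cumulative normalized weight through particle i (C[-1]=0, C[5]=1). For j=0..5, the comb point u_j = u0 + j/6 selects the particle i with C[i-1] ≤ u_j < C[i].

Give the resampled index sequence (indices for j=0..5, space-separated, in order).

C = [3/10, 3/4, 3/4, 17/20, 1, 1]
j=0: u_0=7/60 ∈ [0, 3/10) → index 0
j=1: u_1=17/60 ∈ [0, 3/10) → index 0
j=2: u_2=9/20 ∈ [3/10, 3/4) → index 1
j=3: u_3=37/60 ∈ [3/10, 3/4) → index 1
j=4: u_4=47/60 ∈ [3/4, 17/20) → index 3
j=5: u_5=19/20 ∈ [17/20, 1) → index 4

0 0 1 1 3 4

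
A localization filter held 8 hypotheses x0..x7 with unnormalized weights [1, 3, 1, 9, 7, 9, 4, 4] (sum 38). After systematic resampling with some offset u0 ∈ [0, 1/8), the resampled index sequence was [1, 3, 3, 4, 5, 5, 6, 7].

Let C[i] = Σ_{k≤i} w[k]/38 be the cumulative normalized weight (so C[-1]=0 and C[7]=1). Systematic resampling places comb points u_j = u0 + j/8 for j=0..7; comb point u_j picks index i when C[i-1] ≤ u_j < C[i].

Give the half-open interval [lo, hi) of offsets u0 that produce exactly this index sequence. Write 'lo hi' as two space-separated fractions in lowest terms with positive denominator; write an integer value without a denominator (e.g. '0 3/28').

C = [1/38, 2/19, 5/38, 7/19, 21/38, 15/19, 17/19, 1]
j=0 picked index 1: u0 ∈ [1/38, 2/19)
j=1 picked index 3: u0 ∈ [1/152, 37/152)
j=2 picked index 3: u0 ∈ [-9/76, 9/76)
j=3 picked index 4: u0 ∈ [-1/152, 27/152)
j=4 picked index 5: u0 ∈ [1/19, 11/38)
j=5 picked index 5: u0 ∈ [-11/152, 25/152)
j=6 picked index 6: u0 ∈ [3/76, 11/76)
j=7 picked index 7: u0 ∈ [3/152, 1/8)
intersection: [1/19, 2/19)

1/19 2/19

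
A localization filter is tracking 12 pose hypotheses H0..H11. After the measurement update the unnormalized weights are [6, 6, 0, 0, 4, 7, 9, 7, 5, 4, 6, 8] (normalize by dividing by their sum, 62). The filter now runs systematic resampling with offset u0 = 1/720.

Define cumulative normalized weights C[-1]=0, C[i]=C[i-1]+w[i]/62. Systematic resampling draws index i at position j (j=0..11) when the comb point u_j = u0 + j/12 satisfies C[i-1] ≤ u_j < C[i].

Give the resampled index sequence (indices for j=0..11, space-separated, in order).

0 0 1 4 5 6 6 7 8 9 10 11

C = [3/31, 6/31, 6/31, 6/31, 8/31, 23/62, 16/31, 39/62, 22/31, 24/31, 27/31, 1]
j=0: u_0=1/720 ∈ [0, 3/31) → index 0
j=1: u_1=61/720 ∈ [0, 3/31) → index 0
j=2: u_2=121/720 ∈ [3/31, 6/31) → index 1
j=3: u_3=181/720 ∈ [6/31, 8/31) → index 4
j=4: u_4=241/720 ∈ [8/31, 23/62) → index 5
j=5: u_5=301/720 ∈ [23/62, 16/31) → index 6
j=6: u_6=361/720 ∈ [23/62, 16/31) → index 6
j=7: u_7=421/720 ∈ [16/31, 39/62) → index 7
j=8: u_8=481/720 ∈ [39/62, 22/31) → index 8
j=9: u_9=541/720 ∈ [22/31, 24/31) → index 9
j=10: u_10=601/720 ∈ [24/31, 27/31) → index 10
j=11: u_11=661/720 ∈ [27/31, 1) → index 11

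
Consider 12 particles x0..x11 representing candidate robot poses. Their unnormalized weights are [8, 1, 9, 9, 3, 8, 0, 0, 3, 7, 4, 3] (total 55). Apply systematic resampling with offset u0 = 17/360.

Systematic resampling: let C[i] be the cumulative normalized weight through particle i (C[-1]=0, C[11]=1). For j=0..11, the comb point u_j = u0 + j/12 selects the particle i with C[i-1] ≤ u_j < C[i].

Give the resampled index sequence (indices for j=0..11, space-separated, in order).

0 0 2 2 3 3 5 5 8 9 10 11

C = [8/55, 9/55, 18/55, 27/55, 6/11, 38/55, 38/55, 38/55, 41/55, 48/55, 52/55, 1]
j=0: u_0=17/360 ∈ [0, 8/55) → index 0
j=1: u_1=47/360 ∈ [0, 8/55) → index 0
j=2: u_2=77/360 ∈ [9/55, 18/55) → index 2
j=3: u_3=107/360 ∈ [9/55, 18/55) → index 2
j=4: u_4=137/360 ∈ [18/55, 27/55) → index 3
j=5: u_5=167/360 ∈ [18/55, 27/55) → index 3
j=6: u_6=197/360 ∈ [6/11, 38/55) → index 5
j=7: u_7=227/360 ∈ [6/11, 38/55) → index 5
j=8: u_8=257/360 ∈ [38/55, 41/55) → index 8
j=9: u_9=287/360 ∈ [41/55, 48/55) → index 9
j=10: u_10=317/360 ∈ [48/55, 52/55) → index 10
j=11: u_11=347/360 ∈ [52/55, 1) → index 11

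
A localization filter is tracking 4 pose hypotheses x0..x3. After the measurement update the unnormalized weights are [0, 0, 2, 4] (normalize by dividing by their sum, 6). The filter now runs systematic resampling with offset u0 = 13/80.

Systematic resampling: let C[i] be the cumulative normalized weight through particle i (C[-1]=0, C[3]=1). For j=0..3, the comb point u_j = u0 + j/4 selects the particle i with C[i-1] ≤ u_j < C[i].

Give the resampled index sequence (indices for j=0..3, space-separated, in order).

2 3 3 3

C = [0, 0, 1/3, 1]
j=0: u_0=13/80 ∈ [0, 1/3) → index 2
j=1: u_1=33/80 ∈ [1/3, 1) → index 3
j=2: u_2=53/80 ∈ [1/3, 1) → index 3
j=3: u_3=73/80 ∈ [1/3, 1) → index 3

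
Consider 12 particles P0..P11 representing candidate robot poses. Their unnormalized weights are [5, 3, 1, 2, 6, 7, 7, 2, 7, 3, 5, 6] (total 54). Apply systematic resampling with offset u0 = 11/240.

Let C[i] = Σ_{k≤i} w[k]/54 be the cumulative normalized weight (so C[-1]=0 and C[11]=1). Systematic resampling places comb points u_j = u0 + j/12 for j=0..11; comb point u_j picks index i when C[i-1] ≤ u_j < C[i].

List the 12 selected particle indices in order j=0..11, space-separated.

0 1 4 4 5 6 6 8 8 9 10 11

C = [5/54, 4/27, 1/6, 11/54, 17/54, 4/9, 31/54, 11/18, 20/27, 43/54, 8/9, 1]
j=0: u_0=11/240 ∈ [0, 5/54) → index 0
j=1: u_1=31/240 ∈ [5/54, 4/27) → index 1
j=2: u_2=17/80 ∈ [11/54, 17/54) → index 4
j=3: u_3=71/240 ∈ [11/54, 17/54) → index 4
j=4: u_4=91/240 ∈ [17/54, 4/9) → index 5
j=5: u_5=37/80 ∈ [4/9, 31/54) → index 6
j=6: u_6=131/240 ∈ [4/9, 31/54) → index 6
j=7: u_7=151/240 ∈ [11/18, 20/27) → index 8
j=8: u_8=57/80 ∈ [11/18, 20/27) → index 8
j=9: u_9=191/240 ∈ [20/27, 43/54) → index 9
j=10: u_10=211/240 ∈ [43/54, 8/9) → index 10
j=11: u_11=77/80 ∈ [8/9, 1) → index 11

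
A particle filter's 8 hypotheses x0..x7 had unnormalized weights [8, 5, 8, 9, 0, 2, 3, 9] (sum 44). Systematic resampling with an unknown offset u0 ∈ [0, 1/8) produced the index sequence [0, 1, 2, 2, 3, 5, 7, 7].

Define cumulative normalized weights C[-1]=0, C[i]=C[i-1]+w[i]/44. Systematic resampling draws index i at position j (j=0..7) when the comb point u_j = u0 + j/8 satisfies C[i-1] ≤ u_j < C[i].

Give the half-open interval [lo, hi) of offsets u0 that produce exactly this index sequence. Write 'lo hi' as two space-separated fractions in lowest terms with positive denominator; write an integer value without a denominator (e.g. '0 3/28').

5/88 9/88

C = [2/11, 13/44, 21/44, 15/22, 15/22, 8/11, 35/44, 1]
j=0 picked index 0: u0 ∈ [0, 2/11)
j=1 picked index 1: u0 ∈ [5/88, 15/88)
j=2 picked index 2: u0 ∈ [1/22, 5/22)
j=3 picked index 2: u0 ∈ [-7/88, 9/88)
j=4 picked index 3: u0 ∈ [-1/44, 2/11)
j=5 picked index 5: u0 ∈ [5/88, 9/88)
j=6 picked index 7: u0 ∈ [1/22, 1/4)
j=7 picked index 7: u0 ∈ [-7/88, 1/8)
intersection: [5/88, 9/88)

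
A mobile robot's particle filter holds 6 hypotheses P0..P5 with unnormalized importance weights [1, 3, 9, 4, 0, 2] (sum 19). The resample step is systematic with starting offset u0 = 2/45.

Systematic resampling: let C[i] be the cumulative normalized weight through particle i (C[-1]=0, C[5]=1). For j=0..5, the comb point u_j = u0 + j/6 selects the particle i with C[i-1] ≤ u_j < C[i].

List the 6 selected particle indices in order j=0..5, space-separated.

C = [1/19, 4/19, 13/19, 17/19, 17/19, 1]
j=0: u_0=2/45 ∈ [0, 1/19) → index 0
j=1: u_1=19/90 ∈ [4/19, 13/19) → index 2
j=2: u_2=17/45 ∈ [4/19, 13/19) → index 2
j=3: u_3=49/90 ∈ [4/19, 13/19) → index 2
j=4: u_4=32/45 ∈ [13/19, 17/19) → index 3
j=5: u_5=79/90 ∈ [13/19, 17/19) → index 3

0 2 2 2 3 3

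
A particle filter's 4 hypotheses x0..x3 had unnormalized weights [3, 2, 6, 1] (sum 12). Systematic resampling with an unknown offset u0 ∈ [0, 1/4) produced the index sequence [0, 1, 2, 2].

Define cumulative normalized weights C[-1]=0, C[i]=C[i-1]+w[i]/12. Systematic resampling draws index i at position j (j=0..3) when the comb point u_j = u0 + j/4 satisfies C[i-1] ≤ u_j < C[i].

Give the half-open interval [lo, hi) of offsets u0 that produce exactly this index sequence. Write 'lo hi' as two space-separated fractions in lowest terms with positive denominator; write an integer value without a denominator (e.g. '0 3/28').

0 1/6

C = [1/4, 5/12, 11/12, 1]
j=0 picked index 0: u0 ∈ [0, 1/4)
j=1 picked index 1: u0 ∈ [0, 1/6)
j=2 picked index 2: u0 ∈ [-1/12, 5/12)
j=3 picked index 2: u0 ∈ [-1/3, 1/6)
intersection: [0, 1/6)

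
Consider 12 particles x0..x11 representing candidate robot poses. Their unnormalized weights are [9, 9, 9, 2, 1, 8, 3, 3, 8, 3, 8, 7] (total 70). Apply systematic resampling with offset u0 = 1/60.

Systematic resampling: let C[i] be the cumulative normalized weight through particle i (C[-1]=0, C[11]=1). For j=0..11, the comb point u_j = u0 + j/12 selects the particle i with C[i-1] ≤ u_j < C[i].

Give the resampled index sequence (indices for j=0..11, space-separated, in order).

0 0 1 2 2 5 5 7 8 9 10 11

C = [9/70, 9/35, 27/70, 29/70, 3/7, 19/35, 41/70, 22/35, 26/35, 11/14, 9/10, 1]
j=0: u_0=1/60 ∈ [0, 9/70) → index 0
j=1: u_1=1/10 ∈ [0, 9/70) → index 0
j=2: u_2=11/60 ∈ [9/70, 9/35) → index 1
j=3: u_3=4/15 ∈ [9/35, 27/70) → index 2
j=4: u_4=7/20 ∈ [9/35, 27/70) → index 2
j=5: u_5=13/30 ∈ [3/7, 19/35) → index 5
j=6: u_6=31/60 ∈ [3/7, 19/35) → index 5
j=7: u_7=3/5 ∈ [41/70, 22/35) → index 7
j=8: u_8=41/60 ∈ [22/35, 26/35) → index 8
j=9: u_9=23/30 ∈ [26/35, 11/14) → index 9
j=10: u_10=17/20 ∈ [11/14, 9/10) → index 10
j=11: u_11=14/15 ∈ [9/10, 1) → index 11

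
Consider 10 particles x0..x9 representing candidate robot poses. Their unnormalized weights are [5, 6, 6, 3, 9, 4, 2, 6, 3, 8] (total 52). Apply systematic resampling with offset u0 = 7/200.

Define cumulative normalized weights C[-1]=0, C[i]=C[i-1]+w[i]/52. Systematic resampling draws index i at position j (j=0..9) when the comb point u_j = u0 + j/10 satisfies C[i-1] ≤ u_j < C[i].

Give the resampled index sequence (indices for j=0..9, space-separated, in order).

C = [5/52, 11/52, 17/52, 5/13, 29/52, 33/52, 35/52, 41/52, 11/13, 1]
j=0: u_0=7/200 ∈ [0, 5/52) → index 0
j=1: u_1=27/200 ∈ [5/52, 11/52) → index 1
j=2: u_2=47/200 ∈ [11/52, 17/52) → index 2
j=3: u_3=67/200 ∈ [17/52, 5/13) → index 3
j=4: u_4=87/200 ∈ [5/13, 29/52) → index 4
j=5: u_5=107/200 ∈ [5/13, 29/52) → index 4
j=6: u_6=127/200 ∈ [33/52, 35/52) → index 6
j=7: u_7=147/200 ∈ [35/52, 41/52) → index 7
j=8: u_8=167/200 ∈ [41/52, 11/13) → index 8
j=9: u_9=187/200 ∈ [11/13, 1) → index 9

0 1 2 3 4 4 6 7 8 9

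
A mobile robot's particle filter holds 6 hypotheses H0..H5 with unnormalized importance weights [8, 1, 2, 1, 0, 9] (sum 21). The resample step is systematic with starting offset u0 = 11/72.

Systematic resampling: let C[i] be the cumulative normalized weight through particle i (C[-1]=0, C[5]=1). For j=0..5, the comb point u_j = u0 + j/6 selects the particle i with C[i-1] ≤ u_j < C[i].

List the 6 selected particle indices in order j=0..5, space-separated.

C = [8/21, 3/7, 11/21, 4/7, 4/7, 1]
j=0: u_0=11/72 ∈ [0, 8/21) → index 0
j=1: u_1=23/72 ∈ [0, 8/21) → index 0
j=2: u_2=35/72 ∈ [3/7, 11/21) → index 2
j=3: u_3=47/72 ∈ [4/7, 1) → index 5
j=4: u_4=59/72 ∈ [4/7, 1) → index 5
j=5: u_5=71/72 ∈ [4/7, 1) → index 5

0 0 2 5 5 5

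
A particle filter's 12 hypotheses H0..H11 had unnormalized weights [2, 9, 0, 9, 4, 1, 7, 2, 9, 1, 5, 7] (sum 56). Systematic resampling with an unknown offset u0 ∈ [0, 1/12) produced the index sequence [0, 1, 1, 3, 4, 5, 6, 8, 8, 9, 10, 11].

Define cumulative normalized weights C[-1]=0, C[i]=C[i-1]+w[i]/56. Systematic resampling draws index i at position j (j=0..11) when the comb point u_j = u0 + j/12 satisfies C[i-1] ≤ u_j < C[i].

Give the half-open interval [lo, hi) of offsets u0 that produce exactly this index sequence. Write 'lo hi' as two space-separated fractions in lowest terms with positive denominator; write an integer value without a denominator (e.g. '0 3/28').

1/42 5/168

C = [1/28, 11/56, 11/56, 5/14, 3/7, 25/56, 4/7, 17/28, 43/56, 11/14, 7/8, 1]
j=0 picked index 0: u0 ∈ [0, 1/28)
j=1 picked index 1: u0 ∈ [-1/21, 19/168)
j=2 picked index 1: u0 ∈ [-11/84, 5/168)
j=3 picked index 3: u0 ∈ [-3/56, 3/28)
j=4 picked index 4: u0 ∈ [1/42, 2/21)
j=5 picked index 5: u0 ∈ [1/84, 5/168)
j=6 picked index 6: u0 ∈ [-3/56, 1/14)
j=7 picked index 8: u0 ∈ [1/42, 31/168)
j=8 picked index 8: u0 ∈ [-5/84, 17/168)
j=9 picked index 9: u0 ∈ [1/56, 1/28)
j=10 picked index 10: u0 ∈ [-1/21, 1/24)
j=11 picked index 11: u0 ∈ [-1/24, 1/12)
intersection: [1/42, 5/168)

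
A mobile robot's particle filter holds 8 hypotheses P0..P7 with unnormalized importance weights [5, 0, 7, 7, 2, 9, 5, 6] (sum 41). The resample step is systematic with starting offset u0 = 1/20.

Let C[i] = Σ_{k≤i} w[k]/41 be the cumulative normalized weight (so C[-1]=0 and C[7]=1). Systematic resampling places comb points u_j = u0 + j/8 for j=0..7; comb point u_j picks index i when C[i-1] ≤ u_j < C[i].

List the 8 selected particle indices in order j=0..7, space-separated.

C = [5/41, 5/41, 12/41, 19/41, 21/41, 30/41, 35/41, 1]
j=0: u_0=1/20 ∈ [0, 5/41) → index 0
j=1: u_1=7/40 ∈ [5/41, 12/41) → index 2
j=2: u_2=3/10 ∈ [12/41, 19/41) → index 3
j=3: u_3=17/40 ∈ [12/41, 19/41) → index 3
j=4: u_4=11/20 ∈ [21/41, 30/41) → index 5
j=5: u_5=27/40 ∈ [21/41, 30/41) → index 5
j=6: u_6=4/5 ∈ [30/41, 35/41) → index 6
j=7: u_7=37/40 ∈ [35/41, 1) → index 7

0 2 3 3 5 5 6 7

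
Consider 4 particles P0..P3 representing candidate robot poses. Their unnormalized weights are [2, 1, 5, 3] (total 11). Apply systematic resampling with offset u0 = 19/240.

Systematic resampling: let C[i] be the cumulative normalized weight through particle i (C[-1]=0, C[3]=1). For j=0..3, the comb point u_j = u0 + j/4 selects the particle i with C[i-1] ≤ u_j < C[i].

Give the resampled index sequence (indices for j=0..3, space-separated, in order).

0 2 2 3

C = [2/11, 3/11, 8/11, 1]
j=0: u_0=19/240 ∈ [0, 2/11) → index 0
j=1: u_1=79/240 ∈ [3/11, 8/11) → index 2
j=2: u_2=139/240 ∈ [3/11, 8/11) → index 2
j=3: u_3=199/240 ∈ [8/11, 1) → index 3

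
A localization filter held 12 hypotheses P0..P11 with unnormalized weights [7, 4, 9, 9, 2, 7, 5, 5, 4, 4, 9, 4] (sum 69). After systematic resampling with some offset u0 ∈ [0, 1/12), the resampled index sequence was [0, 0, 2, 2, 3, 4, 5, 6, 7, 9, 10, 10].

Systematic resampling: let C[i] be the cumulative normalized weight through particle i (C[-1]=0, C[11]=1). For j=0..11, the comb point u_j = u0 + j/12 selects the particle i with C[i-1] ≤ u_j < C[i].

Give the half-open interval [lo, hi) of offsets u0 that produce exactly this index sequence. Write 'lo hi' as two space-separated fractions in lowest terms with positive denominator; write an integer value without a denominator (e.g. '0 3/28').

1/276 5/276

C = [7/69, 11/69, 20/69, 29/69, 31/69, 38/69, 43/69, 16/23, 52/69, 56/69, 65/69, 1]
j=0 picked index 0: u0 ∈ [0, 7/69)
j=1 picked index 0: u0 ∈ [-1/12, 5/276)
j=2 picked index 2: u0 ∈ [-1/138, 17/138)
j=3 picked index 2: u0 ∈ [-25/276, 11/276)
j=4 picked index 3: u0 ∈ [-1/23, 2/23)
j=5 picked index 4: u0 ∈ [1/276, 3/92)
j=6 picked index 5: u0 ∈ [-7/138, 7/138)
j=7 picked index 6: u0 ∈ [-3/92, 11/276)
j=8 picked index 7: u0 ∈ [-1/23, 2/69)
j=9 picked index 9: u0 ∈ [1/276, 17/276)
j=10 picked index 10: u0 ∈ [-1/46, 5/46)
j=11 picked index 10: u0 ∈ [-29/276, 7/276)
intersection: [1/276, 5/276)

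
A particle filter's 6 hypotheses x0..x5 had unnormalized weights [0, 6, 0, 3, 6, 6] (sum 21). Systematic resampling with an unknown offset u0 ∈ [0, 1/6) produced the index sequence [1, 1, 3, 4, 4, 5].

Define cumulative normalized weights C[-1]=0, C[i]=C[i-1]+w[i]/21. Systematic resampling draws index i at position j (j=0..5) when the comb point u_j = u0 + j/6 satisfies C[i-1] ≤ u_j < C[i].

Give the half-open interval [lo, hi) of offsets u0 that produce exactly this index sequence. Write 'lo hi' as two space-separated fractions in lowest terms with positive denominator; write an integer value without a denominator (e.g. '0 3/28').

C = [0, 2/7, 2/7, 3/7, 5/7, 1]
j=0 picked index 1: u0 ∈ [0, 2/7)
j=1 picked index 1: u0 ∈ [-1/6, 5/42)
j=2 picked index 3: u0 ∈ [-1/21, 2/21)
j=3 picked index 4: u0 ∈ [-1/14, 3/14)
j=4 picked index 4: u0 ∈ [-5/21, 1/21)
j=5 picked index 5: u0 ∈ [-5/42, 1/6)
intersection: [0, 1/21)

0 1/21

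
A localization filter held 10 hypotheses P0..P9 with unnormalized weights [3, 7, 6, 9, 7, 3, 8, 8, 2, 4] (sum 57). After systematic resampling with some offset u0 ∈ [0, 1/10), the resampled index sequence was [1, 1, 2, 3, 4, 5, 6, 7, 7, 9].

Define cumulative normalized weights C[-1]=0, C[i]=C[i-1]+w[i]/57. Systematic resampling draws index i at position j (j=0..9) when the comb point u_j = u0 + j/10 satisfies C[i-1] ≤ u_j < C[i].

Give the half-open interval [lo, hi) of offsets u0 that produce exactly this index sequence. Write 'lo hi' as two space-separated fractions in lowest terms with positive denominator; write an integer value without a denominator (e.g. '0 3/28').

7/114 43/570

C = [1/19, 10/57, 16/57, 25/57, 32/57, 35/57, 43/57, 17/19, 53/57, 1]
j=0 picked index 1: u0 ∈ [1/19, 10/57)
j=1 picked index 1: u0 ∈ [-9/190, 43/570)
j=2 picked index 2: u0 ∈ [-7/285, 23/285)
j=3 picked index 3: u0 ∈ [-11/570, 79/570)
j=4 picked index 4: u0 ∈ [11/285, 46/285)
j=5 picked index 5: u0 ∈ [7/114, 13/114)
j=6 picked index 6: u0 ∈ [4/285, 44/285)
j=7 picked index 7: u0 ∈ [31/570, 37/190)
j=8 picked index 7: u0 ∈ [-13/285, 9/95)
j=9 picked index 9: u0 ∈ [17/570, 1/10)
intersection: [7/114, 43/570)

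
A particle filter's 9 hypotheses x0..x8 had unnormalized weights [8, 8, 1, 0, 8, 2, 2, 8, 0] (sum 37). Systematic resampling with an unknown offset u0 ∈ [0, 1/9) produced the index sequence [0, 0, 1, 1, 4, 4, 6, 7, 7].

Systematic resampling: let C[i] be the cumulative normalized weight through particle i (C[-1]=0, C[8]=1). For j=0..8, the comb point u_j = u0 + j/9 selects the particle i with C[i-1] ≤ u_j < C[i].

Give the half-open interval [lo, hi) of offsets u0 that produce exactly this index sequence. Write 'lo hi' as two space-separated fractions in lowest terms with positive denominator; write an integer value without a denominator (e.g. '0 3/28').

7/111 11/111

C = [8/37, 16/37, 17/37, 17/37, 25/37, 27/37, 29/37, 1, 1]
j=0 picked index 0: u0 ∈ [0, 8/37)
j=1 picked index 0: u0 ∈ [-1/9, 35/333)
j=2 picked index 1: u0 ∈ [-2/333, 70/333)
j=3 picked index 1: u0 ∈ [-13/111, 11/111)
j=4 picked index 4: u0 ∈ [5/333, 77/333)
j=5 picked index 4: u0 ∈ [-32/333, 40/333)
j=6 picked index 6: u0 ∈ [7/111, 13/111)
j=7 picked index 7: u0 ∈ [2/333, 2/9)
j=8 picked index 7: u0 ∈ [-35/333, 1/9)
intersection: [7/111, 11/111)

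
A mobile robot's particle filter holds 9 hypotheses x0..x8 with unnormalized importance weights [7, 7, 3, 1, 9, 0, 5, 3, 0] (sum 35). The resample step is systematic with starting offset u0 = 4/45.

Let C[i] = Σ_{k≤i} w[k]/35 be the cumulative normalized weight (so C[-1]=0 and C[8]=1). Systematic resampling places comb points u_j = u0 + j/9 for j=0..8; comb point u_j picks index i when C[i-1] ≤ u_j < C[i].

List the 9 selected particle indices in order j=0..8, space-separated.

0 1 1 2 4 4 4 6 7

C = [1/5, 2/5, 17/35, 18/35, 27/35, 27/35, 32/35, 1, 1]
j=0: u_0=4/45 ∈ [0, 1/5) → index 0
j=1: u_1=1/5 ∈ [1/5, 2/5) → index 1
j=2: u_2=14/45 ∈ [1/5, 2/5) → index 1
j=3: u_3=19/45 ∈ [2/5, 17/35) → index 2
j=4: u_4=8/15 ∈ [18/35, 27/35) → index 4
j=5: u_5=29/45 ∈ [18/35, 27/35) → index 4
j=6: u_6=34/45 ∈ [18/35, 27/35) → index 4
j=7: u_7=13/15 ∈ [27/35, 32/35) → index 6
j=8: u_8=44/45 ∈ [32/35, 1) → index 7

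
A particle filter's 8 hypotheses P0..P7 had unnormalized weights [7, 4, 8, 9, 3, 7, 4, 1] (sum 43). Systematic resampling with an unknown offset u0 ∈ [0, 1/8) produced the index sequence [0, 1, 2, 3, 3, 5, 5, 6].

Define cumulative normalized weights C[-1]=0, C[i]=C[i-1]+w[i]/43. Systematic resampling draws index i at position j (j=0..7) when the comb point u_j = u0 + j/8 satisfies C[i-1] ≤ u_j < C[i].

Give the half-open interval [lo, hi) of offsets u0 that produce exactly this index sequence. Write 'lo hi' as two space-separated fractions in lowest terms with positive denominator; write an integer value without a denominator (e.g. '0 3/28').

C = [7/43, 11/43, 19/43, 28/43, 31/43, 38/43, 42/43, 1]
j=0 picked index 0: u0 ∈ [0, 7/43)
j=1 picked index 1: u0 ∈ [13/344, 45/344)
j=2 picked index 2: u0 ∈ [1/172, 33/172)
j=3 picked index 3: u0 ∈ [23/344, 95/344)
j=4 picked index 3: u0 ∈ [-5/86, 13/86)
j=5 picked index 5: u0 ∈ [33/344, 89/344)
j=6 picked index 5: u0 ∈ [-5/172, 23/172)
j=7 picked index 6: u0 ∈ [3/344, 35/344)
intersection: [33/344, 35/344)

33/344 35/344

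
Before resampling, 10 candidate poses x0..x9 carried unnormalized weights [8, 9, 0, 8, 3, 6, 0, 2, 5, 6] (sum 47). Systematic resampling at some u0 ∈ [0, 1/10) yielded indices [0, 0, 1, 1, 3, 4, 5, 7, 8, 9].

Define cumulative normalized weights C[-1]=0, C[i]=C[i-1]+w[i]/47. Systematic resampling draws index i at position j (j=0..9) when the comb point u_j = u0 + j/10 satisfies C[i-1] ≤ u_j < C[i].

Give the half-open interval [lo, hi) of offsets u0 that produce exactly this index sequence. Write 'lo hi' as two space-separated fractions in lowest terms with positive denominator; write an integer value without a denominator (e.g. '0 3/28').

C = [8/47, 17/47, 17/47, 25/47, 28/47, 34/47, 34/47, 36/47, 41/47, 1]
j=0 picked index 0: u0 ∈ [0, 8/47)
j=1 picked index 0: u0 ∈ [-1/10, 33/470)
j=2 picked index 1: u0 ∈ [-7/235, 38/235)
j=3 picked index 1: u0 ∈ [-61/470, 29/470)
j=4 picked index 3: u0 ∈ [-9/235, 31/235)
j=5 picked index 4: u0 ∈ [3/94, 9/94)
j=6 picked index 5: u0 ∈ [-1/235, 29/235)
j=7 picked index 7: u0 ∈ [11/470, 31/470)
j=8 picked index 8: u0 ∈ [-8/235, 17/235)
j=9 picked index 9: u0 ∈ [-13/470, 1/10)
intersection: [3/94, 29/470)

3/94 29/470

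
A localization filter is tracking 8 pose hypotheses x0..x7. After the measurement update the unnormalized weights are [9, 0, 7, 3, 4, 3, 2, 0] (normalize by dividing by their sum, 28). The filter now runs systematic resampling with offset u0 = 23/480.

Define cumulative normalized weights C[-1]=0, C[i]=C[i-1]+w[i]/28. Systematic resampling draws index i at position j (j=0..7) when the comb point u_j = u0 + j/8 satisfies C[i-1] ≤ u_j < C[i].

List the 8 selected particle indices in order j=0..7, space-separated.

C = [9/28, 9/28, 4/7, 19/28, 23/28, 13/14, 1, 1]
j=0: u_0=23/480 ∈ [0, 9/28) → index 0
j=1: u_1=83/480 ∈ [0, 9/28) → index 0
j=2: u_2=143/480 ∈ [0, 9/28) → index 0
j=3: u_3=203/480 ∈ [9/28, 4/7) → index 2
j=4: u_4=263/480 ∈ [9/28, 4/7) → index 2
j=5: u_5=323/480 ∈ [4/7, 19/28) → index 3
j=6: u_6=383/480 ∈ [19/28, 23/28) → index 4
j=7: u_7=443/480 ∈ [23/28, 13/14) → index 5

0 0 0 2 2 3 4 5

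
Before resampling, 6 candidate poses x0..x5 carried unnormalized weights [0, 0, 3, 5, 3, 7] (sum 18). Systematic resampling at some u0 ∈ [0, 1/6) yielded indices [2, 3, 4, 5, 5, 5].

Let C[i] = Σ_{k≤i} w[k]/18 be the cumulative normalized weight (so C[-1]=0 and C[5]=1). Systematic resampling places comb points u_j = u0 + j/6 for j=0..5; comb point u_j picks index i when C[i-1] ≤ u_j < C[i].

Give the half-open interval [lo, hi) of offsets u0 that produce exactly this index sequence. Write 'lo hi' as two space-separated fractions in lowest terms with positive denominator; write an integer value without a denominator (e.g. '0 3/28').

C = [0, 0, 1/6, 4/9, 11/18, 1]
j=0 picked index 2: u0 ∈ [0, 1/6)
j=1 picked index 3: u0 ∈ [0, 5/18)
j=2 picked index 4: u0 ∈ [1/9, 5/18)
j=3 picked index 5: u0 ∈ [1/9, 1/2)
j=4 picked index 5: u0 ∈ [-1/18, 1/3)
j=5 picked index 5: u0 ∈ [-2/9, 1/6)
intersection: [1/9, 1/6)

1/9 1/6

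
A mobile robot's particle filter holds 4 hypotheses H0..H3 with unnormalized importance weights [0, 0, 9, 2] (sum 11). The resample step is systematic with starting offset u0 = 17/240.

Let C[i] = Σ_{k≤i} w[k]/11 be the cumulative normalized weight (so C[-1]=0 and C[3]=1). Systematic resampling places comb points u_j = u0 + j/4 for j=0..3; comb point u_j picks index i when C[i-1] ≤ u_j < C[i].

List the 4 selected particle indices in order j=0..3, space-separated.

2 2 2 3

C = [0, 0, 9/11, 1]
j=0: u_0=17/240 ∈ [0, 9/11) → index 2
j=1: u_1=77/240 ∈ [0, 9/11) → index 2
j=2: u_2=137/240 ∈ [0, 9/11) → index 2
j=3: u_3=197/240 ∈ [9/11, 1) → index 3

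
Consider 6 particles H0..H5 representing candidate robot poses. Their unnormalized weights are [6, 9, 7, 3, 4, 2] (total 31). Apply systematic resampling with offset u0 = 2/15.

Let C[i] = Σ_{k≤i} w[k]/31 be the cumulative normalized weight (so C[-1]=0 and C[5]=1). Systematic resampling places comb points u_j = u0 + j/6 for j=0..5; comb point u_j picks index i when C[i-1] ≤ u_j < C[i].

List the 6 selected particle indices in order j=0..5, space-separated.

C = [6/31, 15/31, 22/31, 25/31, 29/31, 1]
j=0: u_0=2/15 ∈ [0, 6/31) → index 0
j=1: u_1=3/10 ∈ [6/31, 15/31) → index 1
j=2: u_2=7/15 ∈ [6/31, 15/31) → index 1
j=3: u_3=19/30 ∈ [15/31, 22/31) → index 2
j=4: u_4=4/5 ∈ [22/31, 25/31) → index 3
j=5: u_5=29/30 ∈ [29/31, 1) → index 5

0 1 1 2 3 5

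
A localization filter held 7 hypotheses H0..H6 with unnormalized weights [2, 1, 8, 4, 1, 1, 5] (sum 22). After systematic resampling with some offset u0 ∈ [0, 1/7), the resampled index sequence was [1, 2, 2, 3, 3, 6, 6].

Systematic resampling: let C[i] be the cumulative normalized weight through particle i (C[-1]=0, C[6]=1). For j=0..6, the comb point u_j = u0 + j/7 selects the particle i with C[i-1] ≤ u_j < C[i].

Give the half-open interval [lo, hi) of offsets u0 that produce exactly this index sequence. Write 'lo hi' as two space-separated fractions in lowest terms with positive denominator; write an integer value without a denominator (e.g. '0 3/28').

C = [1/11, 3/22, 1/2, 15/22, 8/11, 17/22, 1]
j=0 picked index 1: u0 ∈ [1/11, 3/22)
j=1 picked index 2: u0 ∈ [-1/154, 5/14)
j=2 picked index 2: u0 ∈ [-23/154, 3/14)
j=3 picked index 3: u0 ∈ [1/14, 39/154)
j=4 picked index 3: u0 ∈ [-1/14, 17/154)
j=5 picked index 6: u0 ∈ [9/154, 2/7)
j=6 picked index 6: u0 ∈ [-13/154, 1/7)
intersection: [1/11, 17/154)

1/11 17/154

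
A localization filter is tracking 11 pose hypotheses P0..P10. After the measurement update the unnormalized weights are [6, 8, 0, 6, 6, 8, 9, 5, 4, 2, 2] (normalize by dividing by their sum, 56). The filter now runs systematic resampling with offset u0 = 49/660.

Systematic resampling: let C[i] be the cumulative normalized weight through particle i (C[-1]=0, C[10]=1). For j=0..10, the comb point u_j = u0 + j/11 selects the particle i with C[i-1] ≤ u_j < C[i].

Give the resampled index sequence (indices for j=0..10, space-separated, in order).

0 1 3 3 4 5 6 6 7 8 10

C = [3/28, 1/4, 1/4, 5/14, 13/28, 17/28, 43/56, 6/7, 13/14, 27/28, 1]
j=0: u_0=49/660 ∈ [0, 3/28) → index 0
j=1: u_1=109/660 ∈ [3/28, 1/4) → index 1
j=2: u_2=169/660 ∈ [1/4, 5/14) → index 3
j=3: u_3=229/660 ∈ [1/4, 5/14) → index 3
j=4: u_4=289/660 ∈ [5/14, 13/28) → index 4
j=5: u_5=349/660 ∈ [13/28, 17/28) → index 5
j=6: u_6=409/660 ∈ [17/28, 43/56) → index 6
j=7: u_7=469/660 ∈ [17/28, 43/56) → index 6
j=8: u_8=529/660 ∈ [43/56, 6/7) → index 7
j=9: u_9=589/660 ∈ [6/7, 13/14) → index 8
j=10: u_10=59/60 ∈ [27/28, 1) → index 10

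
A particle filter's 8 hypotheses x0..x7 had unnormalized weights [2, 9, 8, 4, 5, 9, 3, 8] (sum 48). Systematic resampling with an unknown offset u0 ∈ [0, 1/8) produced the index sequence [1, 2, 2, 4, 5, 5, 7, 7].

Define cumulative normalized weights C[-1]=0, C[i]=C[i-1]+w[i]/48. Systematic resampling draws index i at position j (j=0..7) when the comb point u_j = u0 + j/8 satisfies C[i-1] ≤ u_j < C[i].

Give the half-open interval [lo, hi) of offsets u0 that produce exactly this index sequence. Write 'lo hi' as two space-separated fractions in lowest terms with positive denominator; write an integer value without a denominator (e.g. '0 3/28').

C = [1/24, 11/48, 19/48, 23/48, 7/12, 37/48, 5/6, 1]
j=0 picked index 1: u0 ∈ [1/24, 11/48)
j=1 picked index 2: u0 ∈ [5/48, 13/48)
j=2 picked index 2: u0 ∈ [-1/48, 7/48)
j=3 picked index 4: u0 ∈ [5/48, 5/24)
j=4 picked index 5: u0 ∈ [1/12, 13/48)
j=5 picked index 5: u0 ∈ [-1/24, 7/48)
j=6 picked index 7: u0 ∈ [1/12, 1/4)
j=7 picked index 7: u0 ∈ [-1/24, 1/8)
intersection: [5/48, 1/8)

5/48 1/8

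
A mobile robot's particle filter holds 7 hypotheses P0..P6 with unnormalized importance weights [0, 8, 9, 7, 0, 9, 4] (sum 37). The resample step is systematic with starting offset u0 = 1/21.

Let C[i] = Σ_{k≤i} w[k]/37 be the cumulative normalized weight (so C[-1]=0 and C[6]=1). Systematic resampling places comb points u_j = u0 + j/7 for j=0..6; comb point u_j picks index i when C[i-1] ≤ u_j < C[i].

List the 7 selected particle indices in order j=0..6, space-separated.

C = [0, 8/37, 17/37, 24/37, 24/37, 33/37, 1]
j=0: u_0=1/21 ∈ [0, 8/37) → index 1
j=1: u_1=4/21 ∈ [0, 8/37) → index 1
j=2: u_2=1/3 ∈ [8/37, 17/37) → index 2
j=3: u_3=10/21 ∈ [17/37, 24/37) → index 3
j=4: u_4=13/21 ∈ [17/37, 24/37) → index 3
j=5: u_5=16/21 ∈ [24/37, 33/37) → index 5
j=6: u_6=19/21 ∈ [33/37, 1) → index 6

1 1 2 3 3 5 6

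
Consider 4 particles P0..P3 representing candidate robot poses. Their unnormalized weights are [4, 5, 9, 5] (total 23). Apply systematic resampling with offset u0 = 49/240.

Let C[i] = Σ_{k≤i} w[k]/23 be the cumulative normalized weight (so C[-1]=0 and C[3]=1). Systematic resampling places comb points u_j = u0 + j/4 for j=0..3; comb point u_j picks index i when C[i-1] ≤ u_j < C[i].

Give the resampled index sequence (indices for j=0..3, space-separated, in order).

C = [4/23, 9/23, 18/23, 1]
j=0: u_0=49/240 ∈ [4/23, 9/23) → index 1
j=1: u_1=109/240 ∈ [9/23, 18/23) → index 2
j=2: u_2=169/240 ∈ [9/23, 18/23) → index 2
j=3: u_3=229/240 ∈ [18/23, 1) → index 3

1 2 2 3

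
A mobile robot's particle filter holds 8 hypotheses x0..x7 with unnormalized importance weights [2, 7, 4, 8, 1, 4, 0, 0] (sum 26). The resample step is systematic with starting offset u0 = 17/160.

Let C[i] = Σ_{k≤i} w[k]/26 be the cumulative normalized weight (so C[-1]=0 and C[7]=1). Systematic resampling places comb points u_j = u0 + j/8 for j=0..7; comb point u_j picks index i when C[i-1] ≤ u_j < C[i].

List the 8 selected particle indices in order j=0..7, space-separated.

C = [1/13, 9/26, 1/2, 21/26, 11/13, 1, 1, 1]
j=0: u_0=17/160 ∈ [1/13, 9/26) → index 1
j=1: u_1=37/160 ∈ [1/13, 9/26) → index 1
j=2: u_2=57/160 ∈ [9/26, 1/2) → index 2
j=3: u_3=77/160 ∈ [9/26, 1/2) → index 2
j=4: u_4=97/160 ∈ [1/2, 21/26) → index 3
j=5: u_5=117/160 ∈ [1/2, 21/26) → index 3
j=6: u_6=137/160 ∈ [11/13, 1) → index 5
j=7: u_7=157/160 ∈ [11/13, 1) → index 5

1 1 2 2 3 3 5 5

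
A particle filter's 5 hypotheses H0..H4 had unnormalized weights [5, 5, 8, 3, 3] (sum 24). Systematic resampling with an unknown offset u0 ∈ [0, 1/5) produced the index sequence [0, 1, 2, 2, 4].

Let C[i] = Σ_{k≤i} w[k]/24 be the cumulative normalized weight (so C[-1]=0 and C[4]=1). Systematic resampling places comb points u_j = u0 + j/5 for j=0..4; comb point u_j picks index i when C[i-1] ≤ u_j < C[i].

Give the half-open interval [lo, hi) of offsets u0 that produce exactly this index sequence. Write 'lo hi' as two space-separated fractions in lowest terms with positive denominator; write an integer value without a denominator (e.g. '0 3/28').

3/40 3/20

C = [5/24, 5/12, 3/4, 7/8, 1]
j=0 picked index 0: u0 ∈ [0, 5/24)
j=1 picked index 1: u0 ∈ [1/120, 13/60)
j=2 picked index 2: u0 ∈ [1/60, 7/20)
j=3 picked index 2: u0 ∈ [-11/60, 3/20)
j=4 picked index 4: u0 ∈ [3/40, 1/5)
intersection: [3/40, 3/20)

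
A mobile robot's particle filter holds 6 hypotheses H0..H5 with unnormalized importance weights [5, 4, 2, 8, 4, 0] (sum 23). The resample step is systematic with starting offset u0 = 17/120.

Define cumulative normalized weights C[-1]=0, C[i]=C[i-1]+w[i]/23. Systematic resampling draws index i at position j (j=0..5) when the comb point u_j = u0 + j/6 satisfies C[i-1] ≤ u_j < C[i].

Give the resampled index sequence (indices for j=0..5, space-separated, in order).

C = [5/23, 9/23, 11/23, 19/23, 1, 1]
j=0: u_0=17/120 ∈ [0, 5/23) → index 0
j=1: u_1=37/120 ∈ [5/23, 9/23) → index 1
j=2: u_2=19/40 ∈ [9/23, 11/23) → index 2
j=3: u_3=77/120 ∈ [11/23, 19/23) → index 3
j=4: u_4=97/120 ∈ [11/23, 19/23) → index 3
j=5: u_5=39/40 ∈ [19/23, 1) → index 4

0 1 2 3 3 4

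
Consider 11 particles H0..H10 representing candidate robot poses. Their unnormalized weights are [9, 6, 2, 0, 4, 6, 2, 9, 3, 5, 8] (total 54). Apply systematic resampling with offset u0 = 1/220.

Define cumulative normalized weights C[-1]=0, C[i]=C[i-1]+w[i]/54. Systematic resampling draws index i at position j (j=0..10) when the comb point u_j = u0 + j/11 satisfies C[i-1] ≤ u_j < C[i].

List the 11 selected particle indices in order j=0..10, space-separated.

C = [1/6, 5/18, 17/54, 17/54, 7/18, 1/2, 29/54, 19/27, 41/54, 23/27, 1]
j=0: u_0=1/220 ∈ [0, 1/6) → index 0
j=1: u_1=21/220 ∈ [0, 1/6) → index 0
j=2: u_2=41/220 ∈ [1/6, 5/18) → index 1
j=3: u_3=61/220 ∈ [1/6, 5/18) → index 1
j=4: u_4=81/220 ∈ [17/54, 7/18) → index 4
j=5: u_5=101/220 ∈ [7/18, 1/2) → index 5
j=6: u_6=11/20 ∈ [29/54, 19/27) → index 7
j=7: u_7=141/220 ∈ [29/54, 19/27) → index 7
j=8: u_8=161/220 ∈ [19/27, 41/54) → index 8
j=9: u_9=181/220 ∈ [41/54, 23/27) → index 9
j=10: u_10=201/220 ∈ [23/27, 1) → index 10

0 0 1 1 4 5 7 7 8 9 10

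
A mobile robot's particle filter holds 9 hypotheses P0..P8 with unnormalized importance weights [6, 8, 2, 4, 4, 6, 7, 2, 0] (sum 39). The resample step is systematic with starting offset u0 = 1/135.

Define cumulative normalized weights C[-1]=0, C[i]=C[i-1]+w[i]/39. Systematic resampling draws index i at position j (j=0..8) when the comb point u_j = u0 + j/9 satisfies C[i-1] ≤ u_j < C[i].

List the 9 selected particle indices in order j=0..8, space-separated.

C = [2/13, 14/39, 16/39, 20/39, 8/13, 10/13, 37/39, 1, 1]
j=0: u_0=1/135 ∈ [0, 2/13) → index 0
j=1: u_1=16/135 ∈ [0, 2/13) → index 0
j=2: u_2=31/135 ∈ [2/13, 14/39) → index 1
j=3: u_3=46/135 ∈ [2/13, 14/39) → index 1
j=4: u_4=61/135 ∈ [16/39, 20/39) → index 3
j=5: u_5=76/135 ∈ [20/39, 8/13) → index 4
j=6: u_6=91/135 ∈ [8/13, 10/13) → index 5
j=7: u_7=106/135 ∈ [10/13, 37/39) → index 6
j=8: u_8=121/135 ∈ [10/13, 37/39) → index 6

0 0 1 1 3 4 5 6 6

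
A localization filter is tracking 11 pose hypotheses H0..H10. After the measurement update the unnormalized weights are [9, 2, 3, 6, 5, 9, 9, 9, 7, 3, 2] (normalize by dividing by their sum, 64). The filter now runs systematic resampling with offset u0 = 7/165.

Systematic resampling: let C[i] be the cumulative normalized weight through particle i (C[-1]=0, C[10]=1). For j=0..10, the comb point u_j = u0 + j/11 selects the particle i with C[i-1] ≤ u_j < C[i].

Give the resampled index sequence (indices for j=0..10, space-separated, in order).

C = [9/64, 11/64, 7/32, 5/16, 25/64, 17/32, 43/64, 13/16, 59/64, 31/32, 1]
j=0: u_0=7/165 ∈ [0, 9/64) → index 0
j=1: u_1=2/15 ∈ [0, 9/64) → index 0
j=2: u_2=37/165 ∈ [7/32, 5/16) → index 3
j=3: u_3=52/165 ∈ [5/16, 25/64) → index 4
j=4: u_4=67/165 ∈ [25/64, 17/32) → index 5
j=5: u_5=82/165 ∈ [25/64, 17/32) → index 5
j=6: u_6=97/165 ∈ [17/32, 43/64) → index 6
j=7: u_7=112/165 ∈ [43/64, 13/16) → index 7
j=8: u_8=127/165 ∈ [43/64, 13/16) → index 7
j=9: u_9=142/165 ∈ [13/16, 59/64) → index 8
j=10: u_10=157/165 ∈ [59/64, 31/32) → index 9

0 0 3 4 5 5 6 7 7 8 9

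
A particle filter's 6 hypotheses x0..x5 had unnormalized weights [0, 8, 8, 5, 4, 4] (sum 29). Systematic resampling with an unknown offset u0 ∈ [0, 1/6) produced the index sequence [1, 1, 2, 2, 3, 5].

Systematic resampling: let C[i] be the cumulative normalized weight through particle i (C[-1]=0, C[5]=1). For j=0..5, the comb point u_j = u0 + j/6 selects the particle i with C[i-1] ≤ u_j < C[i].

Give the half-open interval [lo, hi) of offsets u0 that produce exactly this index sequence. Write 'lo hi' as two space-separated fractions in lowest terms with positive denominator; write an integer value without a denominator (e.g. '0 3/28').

5/174 3/58

C = [0, 8/29, 16/29, 21/29, 25/29, 1]
j=0 picked index 1: u0 ∈ [0, 8/29)
j=1 picked index 1: u0 ∈ [-1/6, 19/174)
j=2 picked index 2: u0 ∈ [-5/87, 19/87)
j=3 picked index 2: u0 ∈ [-13/58, 3/58)
j=4 picked index 3: u0 ∈ [-10/87, 5/87)
j=5 picked index 5: u0 ∈ [5/174, 1/6)
intersection: [5/174, 3/58)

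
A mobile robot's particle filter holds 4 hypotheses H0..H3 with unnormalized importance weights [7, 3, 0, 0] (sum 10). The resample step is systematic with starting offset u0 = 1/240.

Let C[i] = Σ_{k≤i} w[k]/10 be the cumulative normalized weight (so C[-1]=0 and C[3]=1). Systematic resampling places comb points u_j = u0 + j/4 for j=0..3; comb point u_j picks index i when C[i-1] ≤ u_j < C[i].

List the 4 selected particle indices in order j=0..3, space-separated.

0 0 0 1

C = [7/10, 1, 1, 1]
j=0: u_0=1/240 ∈ [0, 7/10) → index 0
j=1: u_1=61/240 ∈ [0, 7/10) → index 0
j=2: u_2=121/240 ∈ [0, 7/10) → index 0
j=3: u_3=181/240 ∈ [7/10, 1) → index 1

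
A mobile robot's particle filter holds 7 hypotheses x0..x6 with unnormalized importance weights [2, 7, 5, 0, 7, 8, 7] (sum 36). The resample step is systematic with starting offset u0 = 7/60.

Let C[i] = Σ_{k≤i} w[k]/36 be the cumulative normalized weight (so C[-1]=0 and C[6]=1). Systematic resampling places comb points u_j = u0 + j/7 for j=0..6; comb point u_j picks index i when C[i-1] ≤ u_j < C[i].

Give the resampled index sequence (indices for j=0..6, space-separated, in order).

C = [1/18, 1/4, 7/18, 7/18, 7/12, 29/36, 1]
j=0: u_0=7/60 ∈ [1/18, 1/4) → index 1
j=1: u_1=109/420 ∈ [1/4, 7/18) → index 2
j=2: u_2=169/420 ∈ [7/18, 7/12) → index 4
j=3: u_3=229/420 ∈ [7/18, 7/12) → index 4
j=4: u_4=289/420 ∈ [7/12, 29/36) → index 5
j=5: u_5=349/420 ∈ [29/36, 1) → index 6
j=6: u_6=409/420 ∈ [29/36, 1) → index 6

1 2 4 4 5 6 6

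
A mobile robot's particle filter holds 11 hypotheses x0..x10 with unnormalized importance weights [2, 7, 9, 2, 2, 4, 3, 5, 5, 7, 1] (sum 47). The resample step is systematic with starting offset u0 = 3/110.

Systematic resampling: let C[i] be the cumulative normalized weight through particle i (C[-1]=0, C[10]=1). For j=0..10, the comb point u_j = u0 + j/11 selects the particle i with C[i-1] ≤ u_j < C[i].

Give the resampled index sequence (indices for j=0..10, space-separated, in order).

C = [2/47, 9/47, 18/47, 20/47, 22/47, 26/47, 29/47, 34/47, 39/47, 46/47, 1]
j=0: u_0=3/110 ∈ [0, 2/47) → index 0
j=1: u_1=13/110 ∈ [2/47, 9/47) → index 1
j=2: u_2=23/110 ∈ [9/47, 18/47) → index 2
j=3: u_3=3/10 ∈ [9/47, 18/47) → index 2
j=4: u_4=43/110 ∈ [18/47, 20/47) → index 3
j=5: u_5=53/110 ∈ [22/47, 26/47) → index 5
j=6: u_6=63/110 ∈ [26/47, 29/47) → index 6
j=7: u_7=73/110 ∈ [29/47, 34/47) → index 7
j=8: u_8=83/110 ∈ [34/47, 39/47) → index 8
j=9: u_9=93/110 ∈ [39/47, 46/47) → index 9
j=10: u_10=103/110 ∈ [39/47, 46/47) → index 9

0 1 2 2 3 5 6 7 8 9 9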